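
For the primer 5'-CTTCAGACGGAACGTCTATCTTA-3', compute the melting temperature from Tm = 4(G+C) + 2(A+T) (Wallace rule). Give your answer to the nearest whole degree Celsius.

66°C

Base counts: A=6, T=7, G=4, C=6 (length 23).
Tm = 2·(6+7) + 4·(4+6) = 2·13 + 4·10 = 26 + 40 = 66°C.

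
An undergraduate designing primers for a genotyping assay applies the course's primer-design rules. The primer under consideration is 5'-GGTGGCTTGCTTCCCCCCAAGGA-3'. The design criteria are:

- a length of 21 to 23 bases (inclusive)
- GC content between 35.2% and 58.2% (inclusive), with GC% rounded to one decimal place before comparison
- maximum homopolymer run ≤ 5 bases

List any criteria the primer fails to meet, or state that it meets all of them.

Base counts: A=3, T=5, G=7, C=8 (length 23).
length: length 23 ✓
GC content: GC 15/23 = 65.2%, outside 35.2–58.2% ✗
homopolymer run: longest run = 6, exceeds 5 ✗

Fails: GC content, homopolymer run.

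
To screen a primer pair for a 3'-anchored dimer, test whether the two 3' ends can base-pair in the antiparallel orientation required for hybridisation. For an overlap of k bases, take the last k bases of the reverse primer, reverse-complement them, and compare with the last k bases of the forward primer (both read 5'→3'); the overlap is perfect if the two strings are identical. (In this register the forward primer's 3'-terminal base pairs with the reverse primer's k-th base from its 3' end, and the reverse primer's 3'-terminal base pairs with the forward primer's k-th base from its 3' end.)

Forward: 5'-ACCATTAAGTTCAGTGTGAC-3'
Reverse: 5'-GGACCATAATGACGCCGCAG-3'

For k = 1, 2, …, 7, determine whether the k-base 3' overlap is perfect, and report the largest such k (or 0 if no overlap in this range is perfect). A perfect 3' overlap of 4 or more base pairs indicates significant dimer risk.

Last 7 bases (5'→3') — forward …GTGTGAC, reverse …GCCGCAG.
Reverse complement of the reverse primer's last 7 bases: CTGCGGC; its first k bases are the reverse complement of the reverse primer's last k bases, so a perfect k-base overlap needs the forward primer's last k bases to equal them.
Comparing (forward last k vs required): k=1: C vs C ✓; k=2: AC vs CT ✗; k=3: GAC vs CTG ✗; k=4: TGAC vs CTGC ✗; k=5: GTGAC vs CTGCG ✗; k=6: TGTGAC vs CTGCGG ✗; k=7: GTGTGAC vs CTGCGGC ✗.
Only k = 1 is perfect, so the longest perfect 3' overlap is 1.

Longest perfect overlap: 1 complementary base pair; below the dimer-risk threshold (threshold 4).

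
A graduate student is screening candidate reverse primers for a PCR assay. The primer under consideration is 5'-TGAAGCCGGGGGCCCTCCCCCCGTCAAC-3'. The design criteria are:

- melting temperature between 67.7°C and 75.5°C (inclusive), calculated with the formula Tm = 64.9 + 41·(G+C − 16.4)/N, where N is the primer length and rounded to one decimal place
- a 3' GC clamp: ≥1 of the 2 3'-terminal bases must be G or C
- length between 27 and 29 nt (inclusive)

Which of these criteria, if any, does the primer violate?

Base counts: A=4, T=3, G=8, C=13 (length 28).
Tm: Tm = 64.9 + 41·(21 − 16.4)/28 = 71.6°C ✓
GC clamp: 3' end AC has 1 G/C ✓
length: length 28 ✓

Meets all criteria.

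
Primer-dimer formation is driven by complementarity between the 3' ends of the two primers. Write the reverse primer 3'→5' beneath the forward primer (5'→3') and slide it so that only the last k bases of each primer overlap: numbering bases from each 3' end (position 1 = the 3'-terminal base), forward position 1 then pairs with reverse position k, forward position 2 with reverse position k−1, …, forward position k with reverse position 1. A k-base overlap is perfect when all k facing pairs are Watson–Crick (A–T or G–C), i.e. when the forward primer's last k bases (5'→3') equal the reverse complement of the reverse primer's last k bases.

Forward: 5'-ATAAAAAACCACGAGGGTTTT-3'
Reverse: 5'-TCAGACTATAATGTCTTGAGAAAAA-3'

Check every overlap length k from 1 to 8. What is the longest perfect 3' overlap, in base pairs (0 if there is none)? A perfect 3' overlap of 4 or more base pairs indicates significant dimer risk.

Last 8 bases (5'→3') — forward …AGGGTTTT, reverse …GAGAAAAA.
Reverse complement of the reverse primer's last 8 bases: TTTTTCTC; its first k bases are the reverse complement of the reverse primer's last k bases, so a perfect k-base overlap needs the forward primer's last k bases to equal them.
Comparing (forward last k vs required): k=1: T vs T ✓; k=2: TT vs TT ✓; k=3: TTT vs TTT ✓; k=4: TTTT vs TTTT ✓; k=5: GTTTT vs TTTTT ✗; k=6: GGTTTT vs TTTTTC ✗; k=7: GGGTTTT vs TTTTTCT ✗; k=8: AGGGTTTT vs TTTTTCTC ✗.
Perfect overlaps at k = 1, 2, 3, 4; the largest is 4.

Longest perfect overlap: 4 complementary base pairs; significant dimer risk (threshold 4).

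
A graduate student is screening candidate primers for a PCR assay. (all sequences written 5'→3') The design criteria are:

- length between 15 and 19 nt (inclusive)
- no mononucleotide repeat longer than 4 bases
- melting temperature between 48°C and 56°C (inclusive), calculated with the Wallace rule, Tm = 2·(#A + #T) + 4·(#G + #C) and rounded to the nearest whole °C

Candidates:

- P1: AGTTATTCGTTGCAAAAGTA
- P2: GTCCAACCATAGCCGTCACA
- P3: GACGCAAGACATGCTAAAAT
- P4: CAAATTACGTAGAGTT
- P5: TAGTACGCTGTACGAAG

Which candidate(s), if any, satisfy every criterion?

P5 only.

P1 (20 nt, A=7 T=7 G=4 C=2): length 20, outside 15–19 ✗; longest run = 4 ✓; Tm = 2·14 + 4·6 = 52°C ✓ — fails.
P2 (20 nt, A=6 T=3 G=3 C=8): length 20, outside 15–19 ✗; longest run = 2 ✓; Tm = 2·9 + 4·11 = 62°C, outside 48–56°C ✗ — fails.
P3 (20 nt, A=9 T=3 G=4 C=4): length 20, outside 15–19 ✗; longest run = 4 ✓; Tm = 2·12 + 4·8 = 56°C ✓ — fails.
P4 (16 nt, A=6 T=5 G=3 C=2): length 16 ✓; longest run = 3 ✓; Tm = 2·11 + 4·5 = 42°C, outside 48–56°C ✗ — fails.
P5 (17 nt, A=5 T=4 G=5 C=3): length 17 ✓; longest run = 2 ✓; Tm = 2·9 + 4·8 = 50°C ✓ — passes.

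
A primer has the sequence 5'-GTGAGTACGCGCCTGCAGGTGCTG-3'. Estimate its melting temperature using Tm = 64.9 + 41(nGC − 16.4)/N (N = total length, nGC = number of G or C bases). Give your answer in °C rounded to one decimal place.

Base counts: A=3, T=5, G=10, C=6; G+C = 16, N = 24.
Tm = 64.9 + 41·(16 − 16.4)/24 = 64.9 + -16.40/24 = 64.2°C.

64.2°C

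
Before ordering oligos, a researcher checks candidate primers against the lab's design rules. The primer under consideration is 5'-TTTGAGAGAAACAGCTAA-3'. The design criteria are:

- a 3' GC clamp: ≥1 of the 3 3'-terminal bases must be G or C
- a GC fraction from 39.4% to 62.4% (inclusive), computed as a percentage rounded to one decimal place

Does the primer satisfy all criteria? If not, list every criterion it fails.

Fails: GC clamp, GC content.

Base counts: A=8, T=4, G=4, C=2 (length 18).
GC clamp: 3' end TAA has 0 G/C, need ≥1 ✗
GC content: GC 6/18 = 33.3%, outside 39.4–62.4% ✗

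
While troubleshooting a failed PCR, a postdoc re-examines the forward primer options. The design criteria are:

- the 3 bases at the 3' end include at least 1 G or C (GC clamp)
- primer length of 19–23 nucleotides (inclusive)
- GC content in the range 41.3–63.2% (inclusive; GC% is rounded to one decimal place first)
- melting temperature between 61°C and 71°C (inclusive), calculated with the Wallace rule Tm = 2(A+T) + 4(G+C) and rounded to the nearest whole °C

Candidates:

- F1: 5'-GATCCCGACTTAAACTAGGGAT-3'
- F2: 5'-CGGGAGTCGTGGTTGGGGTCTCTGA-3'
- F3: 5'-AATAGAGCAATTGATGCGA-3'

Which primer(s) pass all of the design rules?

F1 only.

F1 (22 nt, A=7 T=5 G=5 C=5): 3' end GAT has 1 G/C ✓; length 22 ✓; GC 10/22 = 45.5% ✓; Tm = 2·12 + 4·10 = 64°C ✓ — passes.
F2 (25 nt, A=2 T=7 G=12 C=4): 3' end TGA has 1 G/C ✓; length 25, outside 19–23 ✗; GC 16/25 = 64.0%, outside 41.3–63.2% ✗; Tm = 2·9 + 4·16 = 82°C, outside 61–71°C ✗ — fails.
F3 (19 nt, A=8 T=4 G=5 C=2): 3' end CGA has 2 G/C ✓; length 19 ✓; GC 7/19 = 36.8%, outside 41.3–63.2% ✗; Tm = 2·12 + 4·7 = 52°C, outside 61–71°C ✗ — fails.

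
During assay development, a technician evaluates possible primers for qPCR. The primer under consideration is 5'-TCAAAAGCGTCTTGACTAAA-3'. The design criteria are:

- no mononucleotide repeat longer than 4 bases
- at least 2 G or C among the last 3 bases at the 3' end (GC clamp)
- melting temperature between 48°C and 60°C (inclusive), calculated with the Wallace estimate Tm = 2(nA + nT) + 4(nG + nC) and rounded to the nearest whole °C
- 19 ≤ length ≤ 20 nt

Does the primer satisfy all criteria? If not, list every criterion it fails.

Base counts: A=8, T=5, G=3, C=4 (length 20).
homopolymer run: longest run = 4 ✓
GC clamp: 3' end AAA has 0 G/C, need ≥2 ✗
Tm: Tm = 2·13 + 4·7 = 54°C ✓
length: length 20 ✓

Fails: GC clamp.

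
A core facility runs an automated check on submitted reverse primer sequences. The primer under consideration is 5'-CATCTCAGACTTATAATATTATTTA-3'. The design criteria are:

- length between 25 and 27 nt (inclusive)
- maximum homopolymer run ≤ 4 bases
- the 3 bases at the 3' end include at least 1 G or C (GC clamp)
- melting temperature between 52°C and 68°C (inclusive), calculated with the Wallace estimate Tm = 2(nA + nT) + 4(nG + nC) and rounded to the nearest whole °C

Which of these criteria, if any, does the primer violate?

Base counts: A=9, T=11, G=1, C=4 (length 25).
length: length 25 ✓
homopolymer run: longest run = 3 ✓
GC clamp: 3' end TTA has 0 G/C, need ≥1 ✗
Tm: Tm = 2·20 + 4·5 = 60°C ✓

Fails: GC clamp.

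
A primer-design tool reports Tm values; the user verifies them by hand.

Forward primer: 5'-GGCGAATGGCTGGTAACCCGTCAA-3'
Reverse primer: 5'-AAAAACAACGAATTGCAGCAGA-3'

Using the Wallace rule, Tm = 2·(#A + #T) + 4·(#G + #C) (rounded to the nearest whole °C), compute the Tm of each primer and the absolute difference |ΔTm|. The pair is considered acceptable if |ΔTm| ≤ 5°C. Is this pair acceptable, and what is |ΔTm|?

|ΔTm| = 16°C; the pair is not acceptable.

Forward: A=6 T=4 G=8 C=6 → Tm = 2·10 + 4·14 = 76°C.
Reverse: A=12 T=2 G=4 C=4 → Tm = 2·14 + 4·8 = 60°C.
|ΔTm| = |76 − 60| = 16°C, > 5°C.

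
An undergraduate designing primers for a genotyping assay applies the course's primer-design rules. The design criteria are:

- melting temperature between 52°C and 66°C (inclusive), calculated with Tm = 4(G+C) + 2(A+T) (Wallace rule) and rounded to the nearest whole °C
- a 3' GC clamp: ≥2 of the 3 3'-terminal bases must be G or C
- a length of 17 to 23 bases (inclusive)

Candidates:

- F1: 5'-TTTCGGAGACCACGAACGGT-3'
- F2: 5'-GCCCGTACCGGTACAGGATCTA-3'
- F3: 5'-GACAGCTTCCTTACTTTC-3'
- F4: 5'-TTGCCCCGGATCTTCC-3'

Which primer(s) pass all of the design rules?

F1 only.

F1 (20 nt, A=5 T=4 G=6 C=5): Tm = 2·9 + 4·11 = 62°C ✓; 3' end GGT has 2 G/C ✓; length 20 ✓ — passes.
F2 (22 nt, A=5 T=4 G=6 C=7): Tm = 2·9 + 4·13 = 70°C, outside 52–66°C ✗; 3' end CTA has 1 G/C, need ≥2 ✗; length 22 ✓ — fails.
F3 (18 nt, A=3 T=7 G=2 C=6): Tm = 2·10 + 4·8 = 52°C ✓; 3' end TTC has 1 G/C, need ≥2 ✗; length 18 ✓ — fails.
F4 (16 nt, A=1 T=5 G=3 C=7): Tm = 2·6 + 4·10 = 52°C ✓; 3' end TCC has 2 G/C ✓; length 16, outside 17–23 ✗ — fails.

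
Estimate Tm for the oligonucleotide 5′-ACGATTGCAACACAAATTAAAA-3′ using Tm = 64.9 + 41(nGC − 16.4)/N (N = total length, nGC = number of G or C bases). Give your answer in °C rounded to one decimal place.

Base counts: A=12, T=4, G=2, C=4; G+C = 6, N = 22.
Tm = 64.9 + 41·(6 − 16.4)/22 = 64.9 + -426.40/22 = 45.5°C.

45.5°C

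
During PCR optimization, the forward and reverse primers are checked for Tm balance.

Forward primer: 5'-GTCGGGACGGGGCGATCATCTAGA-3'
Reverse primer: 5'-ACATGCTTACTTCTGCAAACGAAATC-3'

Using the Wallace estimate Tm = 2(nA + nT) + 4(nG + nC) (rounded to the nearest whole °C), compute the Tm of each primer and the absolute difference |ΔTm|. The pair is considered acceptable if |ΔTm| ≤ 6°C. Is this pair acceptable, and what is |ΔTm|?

|ΔTm| = 6°C; the pair is acceptable.

Forward: A=5 T=4 G=10 C=5 → Tm = 2·9 + 4·15 = 78°C.
Reverse: A=9 T=7 G=3 C=7 → Tm = 2·16 + 4·10 = 72°C.
|ΔTm| = |78 − 72| = 6°C, ≤ 6°C.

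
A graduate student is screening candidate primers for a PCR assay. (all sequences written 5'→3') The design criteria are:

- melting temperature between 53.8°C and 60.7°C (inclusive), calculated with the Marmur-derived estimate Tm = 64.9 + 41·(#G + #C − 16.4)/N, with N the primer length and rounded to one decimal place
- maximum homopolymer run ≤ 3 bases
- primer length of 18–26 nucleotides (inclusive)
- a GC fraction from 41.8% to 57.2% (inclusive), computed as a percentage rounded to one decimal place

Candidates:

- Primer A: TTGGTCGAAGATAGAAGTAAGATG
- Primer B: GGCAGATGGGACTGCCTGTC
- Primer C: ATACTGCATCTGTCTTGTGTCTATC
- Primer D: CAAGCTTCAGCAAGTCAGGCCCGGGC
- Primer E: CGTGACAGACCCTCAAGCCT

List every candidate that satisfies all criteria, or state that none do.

None of the candidates satisfy all criteria.

Primer A (24 nt, A=9 T=6 G=8 C=1): Tm = 64.9 + 41·(9 − 16.4)/24 = 52.3°C, outside 53.8–60.7°C ✗; longest run = 2 ✓; length 24 ✓; GC 9/24 = 37.5%, outside 41.8–57.2% ✗ — fails.
Primer B (20 nt, A=3 T=4 G=8 C=5): Tm = 64.9 + 41·(13 − 16.4)/20 = 57.9°C ✓; longest run = 3 ✓; length 20 ✓; GC 13/20 = 65.0%, outside 41.8–57.2% ✗ — fails.
Primer C (25 nt, A=4 T=11 G=4 C=6): Tm = 64.9 + 41·(10 − 16.4)/25 = 54.4°C ✓; longest run = 2 ✓; length 25 ✓; GC 10/25 = 40.0%, outside 41.8–57.2% ✗ — fails.
Primer D (26 nt, A=6 T=3 G=8 C=9): Tm = 64.9 + 41·(17 − 16.4)/26 = 65.8°C, outside 53.8–60.7°C ✗; longest run = 3 ✓; length 26 ✓; GC 17/26 = 65.4%, outside 41.8–57.2% ✗ — fails.
Primer E (20 nt, A=5 T=3 G=4 C=8): Tm = 64.9 + 41·(12 − 16.4)/20 = 55.9°C ✓; longest run = 3 ✓; length 20 ✓; GC 12/20 = 60.0%, outside 41.8–57.2% ✗ — fails.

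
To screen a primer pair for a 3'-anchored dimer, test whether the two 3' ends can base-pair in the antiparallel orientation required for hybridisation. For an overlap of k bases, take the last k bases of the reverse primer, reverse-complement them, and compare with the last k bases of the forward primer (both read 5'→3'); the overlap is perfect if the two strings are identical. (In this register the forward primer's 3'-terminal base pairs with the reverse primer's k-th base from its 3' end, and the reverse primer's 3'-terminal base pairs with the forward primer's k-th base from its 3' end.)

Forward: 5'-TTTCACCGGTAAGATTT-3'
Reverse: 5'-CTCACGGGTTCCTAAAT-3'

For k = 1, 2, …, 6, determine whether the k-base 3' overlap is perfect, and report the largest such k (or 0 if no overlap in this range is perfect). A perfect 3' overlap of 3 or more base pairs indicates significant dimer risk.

Longest perfect overlap: 4 complementary base pairs; significant dimer risk (threshold 3).

Last 6 bases (5'→3') — forward …AGATTT, reverse …CTAAAT.
Reverse complement of the reverse primer's last 6 bases: ATTTAG; its first k bases are the reverse complement of the reverse primer's last k bases, so a perfect k-base overlap needs the forward primer's last k bases to equal them.
Comparing (forward last k vs required): k=1: T vs A ✗; k=2: TT vs AT ✗; k=3: TTT vs ATT ✗; k=4: ATTT vs ATTT ✓; k=5: GATTT vs ATTTA ✗; k=6: AGATTT vs ATTTAG ✗.
Only k = 4 is perfect, so the longest perfect 3' overlap is 4.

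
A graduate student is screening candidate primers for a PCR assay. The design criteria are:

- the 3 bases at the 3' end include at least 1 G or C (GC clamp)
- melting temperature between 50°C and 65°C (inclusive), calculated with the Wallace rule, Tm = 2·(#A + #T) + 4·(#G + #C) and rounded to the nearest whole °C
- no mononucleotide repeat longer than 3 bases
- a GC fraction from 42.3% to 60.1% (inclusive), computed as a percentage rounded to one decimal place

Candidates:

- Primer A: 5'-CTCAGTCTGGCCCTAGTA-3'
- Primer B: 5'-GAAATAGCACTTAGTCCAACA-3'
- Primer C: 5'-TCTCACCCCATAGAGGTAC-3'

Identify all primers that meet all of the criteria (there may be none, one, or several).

Primer A only.

Primer A (18 nt, A=3 T=5 G=4 C=6): 3' end GTA has 1 G/C ✓; Tm = 2·8 + 4·10 = 56°C ✓; longest run = 3 ✓; GC 10/18 = 55.6% ✓ — passes.
Primer B (21 nt, A=9 T=4 G=3 C=5): 3' end ACA has 1 G/C ✓; Tm = 2·13 + 4·8 = 58°C ✓; longest run = 3 ✓; GC 8/21 = 38.1%, outside 42.3–60.1% ✗ — fails.
Primer C (19 nt, A=5 T=4 G=3 C=7): 3' end TAC has 1 G/C ✓; Tm = 2·9 + 4·10 = 58°C ✓; longest run = 4, exceeds 3 ✗; GC 10/19 = 52.6% ✓ — fails.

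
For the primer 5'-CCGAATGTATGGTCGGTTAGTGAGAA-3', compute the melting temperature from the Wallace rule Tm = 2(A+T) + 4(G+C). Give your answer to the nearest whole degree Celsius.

Base counts: A=7, T=7, G=9, C=3 (length 26).
Tm = 2·(7+7) + 4·(9+3) = 2·14 + 4·12 = 28 + 48 = 76°C.

76°C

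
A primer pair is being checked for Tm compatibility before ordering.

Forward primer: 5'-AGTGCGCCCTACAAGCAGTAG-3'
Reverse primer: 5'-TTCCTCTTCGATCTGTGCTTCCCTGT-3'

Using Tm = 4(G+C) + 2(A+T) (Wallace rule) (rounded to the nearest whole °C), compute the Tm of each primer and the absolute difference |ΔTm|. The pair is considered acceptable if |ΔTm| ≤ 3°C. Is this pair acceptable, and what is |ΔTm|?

|ΔTm| = 12°C; the pair is not acceptable.

Forward: A=6 T=3 G=6 C=6 → Tm = 2·9 + 4·12 = 66°C.
Reverse: A=1 T=12 G=4 C=9 → Tm = 2·13 + 4·13 = 78°C.
|ΔTm| = |66 − 78| = 12°C, > 3°C.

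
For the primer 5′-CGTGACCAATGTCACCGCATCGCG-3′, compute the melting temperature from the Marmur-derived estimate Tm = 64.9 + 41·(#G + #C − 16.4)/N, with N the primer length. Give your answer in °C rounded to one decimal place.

Base counts: A=5, T=4, G=6, C=9; G+C = 15, N = 24.
Tm = 64.9 + 41·(15 − 16.4)/24 = 64.9 + -57.40/24 = 62.5°C.

62.5°C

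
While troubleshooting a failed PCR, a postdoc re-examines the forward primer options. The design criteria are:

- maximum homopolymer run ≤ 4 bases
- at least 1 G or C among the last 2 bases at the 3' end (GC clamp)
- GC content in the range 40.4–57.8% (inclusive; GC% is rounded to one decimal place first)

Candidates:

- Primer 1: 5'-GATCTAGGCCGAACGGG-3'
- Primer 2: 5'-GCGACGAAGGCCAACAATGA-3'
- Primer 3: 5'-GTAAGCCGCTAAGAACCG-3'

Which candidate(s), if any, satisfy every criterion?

Primer 2 and Primer 3.

Primer 1 (17 nt, A=4 T=2 G=7 C=4): longest run = 3 ✓; 3' end GG has 2 G/C ✓; GC 11/17 = 64.7%, outside 40.4–57.8% ✗ — fails.
Primer 2 (20 nt, A=8 T=1 G=6 C=5): longest run = 2 ✓; 3' end GA has 1 G/C ✓; GC 11/20 = 55.0% ✓ — passes.
Primer 3 (18 nt, A=6 T=2 G=5 C=5): longest run = 2 ✓; 3' end CG has 2 G/C ✓; GC 10/18 = 55.6% ✓ — passes.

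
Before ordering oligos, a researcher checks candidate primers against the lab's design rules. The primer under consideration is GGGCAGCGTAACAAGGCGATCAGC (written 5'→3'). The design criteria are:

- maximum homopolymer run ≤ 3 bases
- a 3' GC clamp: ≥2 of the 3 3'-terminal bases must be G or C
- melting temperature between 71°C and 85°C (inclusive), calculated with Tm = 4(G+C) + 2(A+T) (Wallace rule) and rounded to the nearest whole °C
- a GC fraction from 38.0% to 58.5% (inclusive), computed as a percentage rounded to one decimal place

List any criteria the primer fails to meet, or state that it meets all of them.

Fails: GC content.

Base counts: A=7, T=2, G=9, C=6 (length 24).
homopolymer run: longest run = 3 ✓
GC clamp: 3' end AGC has 2 G/C ✓
Tm: Tm = 2·9 + 4·15 = 78°C ✓
GC content: GC 15/24 = 62.5%, outside 38.0–58.5% ✗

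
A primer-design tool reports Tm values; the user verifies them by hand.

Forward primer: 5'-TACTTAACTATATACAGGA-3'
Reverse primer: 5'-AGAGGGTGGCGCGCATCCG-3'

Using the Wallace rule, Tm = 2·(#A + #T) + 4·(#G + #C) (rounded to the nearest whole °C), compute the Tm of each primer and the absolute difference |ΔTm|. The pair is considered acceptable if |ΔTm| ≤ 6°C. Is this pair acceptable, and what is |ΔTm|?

Forward: A=8 T=6 G=2 C=3 → Tm = 2·14 + 4·5 = 48°C.
Reverse: A=3 T=2 G=9 C=5 → Tm = 2·5 + 4·14 = 66°C.
|ΔTm| = |48 − 66| = 18°C, > 6°C.

|ΔTm| = 18°C; the pair is not acceptable.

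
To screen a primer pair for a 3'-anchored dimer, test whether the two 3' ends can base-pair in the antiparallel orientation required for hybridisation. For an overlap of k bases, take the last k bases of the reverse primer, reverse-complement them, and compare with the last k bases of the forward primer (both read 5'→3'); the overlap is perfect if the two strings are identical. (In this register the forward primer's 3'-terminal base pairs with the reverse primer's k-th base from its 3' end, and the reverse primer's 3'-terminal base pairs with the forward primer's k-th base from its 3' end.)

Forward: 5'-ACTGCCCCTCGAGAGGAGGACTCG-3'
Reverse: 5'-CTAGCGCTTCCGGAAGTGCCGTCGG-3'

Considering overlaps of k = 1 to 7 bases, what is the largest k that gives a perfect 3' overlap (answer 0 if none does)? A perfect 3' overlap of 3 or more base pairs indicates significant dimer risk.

Longest perfect overlap: 0 complementary base pairs; below the dimer-risk threshold (threshold 3).

Last 7 bases (5'→3') — forward …GGACTCG, reverse …CCGTCGG.
Reverse complement of the reverse primer's last 7 bases: CCGACGG; its first k bases are the reverse complement of the reverse primer's last k bases, so a perfect k-base overlap needs the forward primer's last k bases to equal them.
Comparing (forward last k vs required): k=1: G vs C ✗; k=2: CG vs CC ✗; k=3: TCG vs CCG ✗; k=4: CTCG vs CCGA ✗; k=5: ACTCG vs CCGAC ✗; k=6: GACTCG vs CCGACG ✗; k=7: GGACTCG vs CCGACGG ✗.
No overlap length from 1 to 7 is perfect, so the longest perfect 3' overlap is 0.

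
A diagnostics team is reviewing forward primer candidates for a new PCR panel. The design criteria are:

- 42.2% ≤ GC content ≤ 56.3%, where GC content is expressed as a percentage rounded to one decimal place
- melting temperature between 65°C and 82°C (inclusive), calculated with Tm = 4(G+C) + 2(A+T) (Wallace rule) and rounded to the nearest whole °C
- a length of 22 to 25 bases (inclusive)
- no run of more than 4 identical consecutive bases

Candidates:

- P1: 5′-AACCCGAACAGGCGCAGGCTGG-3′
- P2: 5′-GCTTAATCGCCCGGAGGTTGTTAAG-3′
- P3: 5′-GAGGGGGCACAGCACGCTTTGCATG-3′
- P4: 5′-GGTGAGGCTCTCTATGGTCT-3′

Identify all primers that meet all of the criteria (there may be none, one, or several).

P1 (22 nt, A=6 T=1 G=8 C=7): GC 15/22 = 68.2%, outside 42.2–56.3% ✗; Tm = 2·7 + 4·15 = 74°C ✓; length 22 ✓; longest run = 3 ✓ — fails.
P2 (25 nt, A=5 T=7 G=8 C=5): GC 13/25 = 52.0% ✓; Tm = 2·12 + 4·13 = 76°C ✓; length 25 ✓; longest run = 3 ✓ — passes.
P3 (25 nt, A=5 T=4 G=10 C=6): GC 16/25 = 64.0%, outside 42.2–56.3% ✗; Tm = 2·9 + 4·16 = 82°C ✓; length 25 ✓; longest run = 5, exceeds 4 ✗ — fails.
P4 (20 nt, A=2 T=7 G=7 C=4): GC 11/20 = 55.0% ✓; Tm = 2·9 + 4·11 = 62°C, outside 65–82°C ✗; length 20, outside 22–25 ✗; longest run = 2 ✓ — fails.

P2 only.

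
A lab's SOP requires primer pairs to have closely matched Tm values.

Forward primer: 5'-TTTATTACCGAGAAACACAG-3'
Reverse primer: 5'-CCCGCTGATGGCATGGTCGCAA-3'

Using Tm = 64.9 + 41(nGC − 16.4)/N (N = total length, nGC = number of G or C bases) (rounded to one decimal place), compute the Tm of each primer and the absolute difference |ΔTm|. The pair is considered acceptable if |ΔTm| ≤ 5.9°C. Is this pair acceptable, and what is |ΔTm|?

|ΔTm| = 14.8°C; the pair is not acceptable.

Forward: G+C = 7, N = 20 → Tm = 64.9 + 41·(7 − 16.4)/20 = 45.6°C.
Reverse: G+C = 14, N = 22 → Tm = 64.9 + 41·(14 − 16.4)/22 = 60.4°C.
|ΔTm| = |45.6 − 60.4| = 14.8°C, > 5.9°C.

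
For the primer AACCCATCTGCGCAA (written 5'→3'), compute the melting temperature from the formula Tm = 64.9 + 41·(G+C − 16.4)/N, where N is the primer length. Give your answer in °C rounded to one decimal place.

Base counts: A=5, T=2, G=2, C=6; G+C = 8, N = 15.
Tm = 64.9 + 41·(8 − 16.4)/15 = 64.9 + -344.40/15 = 41.9°C.

41.9°C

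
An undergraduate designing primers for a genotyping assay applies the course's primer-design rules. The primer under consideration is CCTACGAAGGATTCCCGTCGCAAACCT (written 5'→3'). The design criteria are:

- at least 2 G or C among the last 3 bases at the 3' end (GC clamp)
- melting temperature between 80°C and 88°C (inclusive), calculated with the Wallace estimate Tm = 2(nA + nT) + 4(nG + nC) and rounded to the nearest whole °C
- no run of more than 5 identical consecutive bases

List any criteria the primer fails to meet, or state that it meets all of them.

Meets all criteria.

Base counts: A=7, T=5, G=5, C=10 (length 27).
GC clamp: 3' end CCT has 2 G/C ✓
Tm: Tm = 2·12 + 4·15 = 84°C ✓
homopolymer run: longest run = 3 ✓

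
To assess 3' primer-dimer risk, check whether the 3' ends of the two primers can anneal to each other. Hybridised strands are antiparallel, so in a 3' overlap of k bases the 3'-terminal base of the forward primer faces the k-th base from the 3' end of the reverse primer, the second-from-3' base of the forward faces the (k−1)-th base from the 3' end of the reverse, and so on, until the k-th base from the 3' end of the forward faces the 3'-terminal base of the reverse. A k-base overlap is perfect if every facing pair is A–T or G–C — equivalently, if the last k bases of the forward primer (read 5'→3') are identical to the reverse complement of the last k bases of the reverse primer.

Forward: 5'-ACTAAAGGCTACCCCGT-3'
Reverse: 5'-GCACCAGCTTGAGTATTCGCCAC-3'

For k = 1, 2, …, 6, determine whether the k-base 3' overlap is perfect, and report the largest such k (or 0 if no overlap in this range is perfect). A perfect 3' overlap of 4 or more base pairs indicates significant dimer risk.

Longest perfect overlap: 2 complementary base pairs; below the dimer-risk threshold (threshold 4).

Last 6 bases (5'→3') — forward …CCCCGT, reverse …CGCCAC.
Reverse complement of the reverse primer's last 6 bases: GTGGCG; its first k bases are the reverse complement of the reverse primer's last k bases, so a perfect k-base overlap needs the forward primer's last k bases to equal them.
Comparing (forward last k vs required): k=1: T vs G ✗; k=2: GT vs GT ✓; k=3: CGT vs GTG ✗; k=4: CCGT vs GTGG ✗; k=5: CCCGT vs GTGGC ✗; k=6: CCCCGT vs GTGGCG ✗.
Only k = 2 is perfect, so the longest perfect 3' overlap is 2.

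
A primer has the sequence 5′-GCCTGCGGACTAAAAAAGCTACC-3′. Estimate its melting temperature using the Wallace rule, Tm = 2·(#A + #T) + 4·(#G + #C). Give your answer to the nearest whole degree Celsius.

70°C

Base counts: A=8, T=3, G=5, C=7 (length 23).
Tm = 2·(8+3) + 4·(5+7) = 2·11 + 4·12 = 22 + 48 = 70°C.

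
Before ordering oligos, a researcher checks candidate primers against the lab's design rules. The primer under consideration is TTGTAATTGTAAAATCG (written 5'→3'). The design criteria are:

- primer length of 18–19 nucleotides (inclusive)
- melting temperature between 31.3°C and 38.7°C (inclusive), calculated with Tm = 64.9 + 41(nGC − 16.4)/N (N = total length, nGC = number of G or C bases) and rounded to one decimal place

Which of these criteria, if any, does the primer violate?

Fails: length.

Base counts: A=6, T=7, G=3, C=1 (length 17).
length: length 17, outside 18–19 ✗
Tm: Tm = 64.9 + 41·(4 − 16.4)/17 = 35.0°C ✓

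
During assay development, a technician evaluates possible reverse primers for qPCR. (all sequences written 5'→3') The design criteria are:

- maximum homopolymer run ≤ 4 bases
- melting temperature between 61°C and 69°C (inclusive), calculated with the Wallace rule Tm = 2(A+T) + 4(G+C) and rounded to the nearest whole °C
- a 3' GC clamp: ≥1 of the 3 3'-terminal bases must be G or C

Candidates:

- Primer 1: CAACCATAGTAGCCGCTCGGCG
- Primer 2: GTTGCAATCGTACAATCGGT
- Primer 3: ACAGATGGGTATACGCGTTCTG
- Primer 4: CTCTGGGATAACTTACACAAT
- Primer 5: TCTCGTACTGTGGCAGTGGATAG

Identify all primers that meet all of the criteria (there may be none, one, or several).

Primer 3 only.

Primer 1 (22 nt, A=5 T=3 G=6 C=8): longest run = 2 ✓; Tm = 2·8 + 4·14 = 72°C, outside 61–69°C ✗; 3' end GCG has 3 G/C ✓ — fails.
Primer 2 (20 nt, A=5 T=6 G=5 C=4): longest run = 2 ✓; Tm = 2·11 + 4·9 = 58°C, outside 61–69°C ✗; 3' end GGT has 2 G/C ✓ — fails.
Primer 3 (22 nt, A=5 T=6 G=7 C=4): longest run = 3 ✓; Tm = 2·11 + 4·11 = 66°C ✓; 3' end CTG has 2 G/C ✓ — passes.
Primer 4 (21 nt, A=7 T=6 G=3 C=5): longest run = 3 ✓; Tm = 2·13 + 4·8 = 58°C, outside 61–69°C ✗; 3' end AAT has 0 G/C, need ≥1 ✗ — fails.
Primer 5 (23 nt, A=4 T=7 G=8 C=4): longest run = 2 ✓; Tm = 2·11 + 4·12 = 70°C, outside 61–69°C ✗; 3' end TAG has 1 G/C ✓ — fails.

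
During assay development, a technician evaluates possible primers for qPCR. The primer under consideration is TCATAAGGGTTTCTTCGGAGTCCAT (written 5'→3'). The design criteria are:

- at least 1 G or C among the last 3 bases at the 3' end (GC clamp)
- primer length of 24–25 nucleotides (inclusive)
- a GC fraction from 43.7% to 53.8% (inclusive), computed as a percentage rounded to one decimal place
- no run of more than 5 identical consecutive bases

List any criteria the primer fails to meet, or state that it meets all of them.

Meets all criteria.

Base counts: A=5, T=9, G=6, C=5 (length 25).
GC clamp: 3' end CAT has 1 G/C ✓
length: length 25 ✓
GC content: GC 11/25 = 44.0% ✓
homopolymer run: longest run = 3 ✓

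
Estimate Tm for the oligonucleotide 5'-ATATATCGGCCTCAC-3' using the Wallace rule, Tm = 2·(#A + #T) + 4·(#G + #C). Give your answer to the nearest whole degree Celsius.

44°C

Base counts: A=4, T=4, G=2, C=5 (length 15).
Tm = 2·(4+4) + 4·(2+5) = 2·8 + 4·7 = 16 + 28 = 44°C.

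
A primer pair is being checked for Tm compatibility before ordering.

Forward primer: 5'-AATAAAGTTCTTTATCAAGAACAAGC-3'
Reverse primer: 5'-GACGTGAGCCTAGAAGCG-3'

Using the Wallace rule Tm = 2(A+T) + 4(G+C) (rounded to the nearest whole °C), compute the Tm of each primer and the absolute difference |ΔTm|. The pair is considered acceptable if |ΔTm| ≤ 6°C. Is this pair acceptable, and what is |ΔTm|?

Forward: A=12 T=7 G=3 C=4 → Tm = 2·19 + 4·7 = 66°C.
Reverse: A=5 T=2 G=7 C=4 → Tm = 2·7 + 4·11 = 58°C.
|ΔTm| = |66 − 58| = 8°C, > 6°C.

|ΔTm| = 8°C; the pair is not acceptable.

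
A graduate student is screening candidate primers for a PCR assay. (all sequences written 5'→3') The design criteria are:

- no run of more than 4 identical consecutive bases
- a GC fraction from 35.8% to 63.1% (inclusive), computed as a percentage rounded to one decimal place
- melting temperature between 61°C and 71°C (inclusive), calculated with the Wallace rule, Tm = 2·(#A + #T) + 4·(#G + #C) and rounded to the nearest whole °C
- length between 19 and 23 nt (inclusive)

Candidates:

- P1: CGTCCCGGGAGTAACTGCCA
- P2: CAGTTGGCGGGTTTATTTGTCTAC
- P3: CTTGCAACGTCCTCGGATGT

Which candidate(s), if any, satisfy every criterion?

P1 (20 nt, A=4 T=3 G=6 C=7): longest run = 3 ✓; GC 13/20 = 65.0%, outside 35.8–63.1% ✗; Tm = 2·7 + 4·13 = 66°C ✓; length 20 ✓ — fails.
P2 (24 nt, A=3 T=10 G=7 C=4): longest run = 3 ✓; GC 11/24 = 45.8% ✓; Tm = 2·13 + 4·11 = 70°C ✓; length 24, outside 19–23 ✗ — fails.
P3 (20 nt, A=3 T=6 G=5 C=6): longest run = 2 ✓; GC 11/20 = 55.0% ✓; Tm = 2·9 + 4·11 = 62°C ✓; length 20 ✓ — passes.

P3 only.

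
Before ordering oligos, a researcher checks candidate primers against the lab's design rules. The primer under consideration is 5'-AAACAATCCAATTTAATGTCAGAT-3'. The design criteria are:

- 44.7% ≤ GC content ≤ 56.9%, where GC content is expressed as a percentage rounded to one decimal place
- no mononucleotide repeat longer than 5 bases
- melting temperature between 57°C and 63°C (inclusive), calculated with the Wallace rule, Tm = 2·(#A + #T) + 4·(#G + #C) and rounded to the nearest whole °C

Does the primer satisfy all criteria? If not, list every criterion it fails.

Base counts: A=11, T=7, G=2, C=4 (length 24).
GC content: GC 6/24 = 25.0%, outside 44.7–56.9% ✗
homopolymer run: longest run = 3 ✓
Tm: Tm = 2·18 + 4·6 = 60°C ✓

Fails: GC content.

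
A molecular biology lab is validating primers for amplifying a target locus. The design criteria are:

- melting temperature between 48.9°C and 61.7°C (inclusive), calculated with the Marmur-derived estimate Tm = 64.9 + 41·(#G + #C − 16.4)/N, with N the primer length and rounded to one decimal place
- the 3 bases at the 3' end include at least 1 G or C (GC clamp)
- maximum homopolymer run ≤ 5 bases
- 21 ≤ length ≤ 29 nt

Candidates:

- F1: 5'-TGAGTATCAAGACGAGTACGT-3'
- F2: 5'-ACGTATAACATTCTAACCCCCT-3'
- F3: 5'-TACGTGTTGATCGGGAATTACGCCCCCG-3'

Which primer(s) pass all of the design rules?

F1 and F2.

F1 (21 nt, A=7 T=5 G=6 C=3): Tm = 64.9 + 41·(9 − 16.4)/21 = 50.5°C ✓; 3' end CGT has 2 G/C ✓; longest run = 2 ✓; length 21 ✓ — passes.
F2 (22 nt, A=7 T=6 G=1 C=8): Tm = 64.9 + 41·(9 − 16.4)/22 = 51.1°C ✓; 3' end CCT has 2 G/C ✓; longest run = 5 ✓; length 22 ✓ — passes.
F3 (28 nt, A=5 T=7 G=8 C=8): Tm = 64.9 + 41·(16 − 16.4)/28 = 64.3°C, outside 48.9–61.7°C ✗; 3' end CCG has 3 G/C ✓; longest run = 5 ✓; length 28 ✓ — fails.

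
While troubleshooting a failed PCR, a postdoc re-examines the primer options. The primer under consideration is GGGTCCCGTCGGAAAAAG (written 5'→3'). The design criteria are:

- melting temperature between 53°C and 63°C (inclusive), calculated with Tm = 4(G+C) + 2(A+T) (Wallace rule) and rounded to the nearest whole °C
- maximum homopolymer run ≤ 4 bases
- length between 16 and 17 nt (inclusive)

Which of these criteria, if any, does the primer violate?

Fails: homopolymer run, length.

Base counts: A=5, T=2, G=7, C=4 (length 18).
Tm: Tm = 2·7 + 4·11 = 58°C ✓
homopolymer run: longest run = 5, exceeds 4 ✗
length: length 18, outside 16–17 ✗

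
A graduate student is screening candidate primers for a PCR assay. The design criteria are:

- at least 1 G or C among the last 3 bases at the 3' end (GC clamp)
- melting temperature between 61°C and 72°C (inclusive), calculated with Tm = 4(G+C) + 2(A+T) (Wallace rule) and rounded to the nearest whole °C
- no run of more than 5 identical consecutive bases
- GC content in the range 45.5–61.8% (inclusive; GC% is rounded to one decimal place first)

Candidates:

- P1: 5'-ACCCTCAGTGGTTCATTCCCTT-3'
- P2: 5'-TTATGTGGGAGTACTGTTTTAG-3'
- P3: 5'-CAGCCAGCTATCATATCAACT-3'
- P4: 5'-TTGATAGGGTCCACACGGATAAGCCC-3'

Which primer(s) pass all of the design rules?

P1 only.

P1 (22 nt, A=3 T=8 G=3 C=8): 3' end CTT has 1 G/C ✓; Tm = 2·11 + 4·11 = 66°C ✓; longest run = 3 ✓; GC 11/22 = 50.0% ✓ — passes.
P2 (22 nt, A=4 T=10 G=7 C=1): 3' end TAG has 1 G/C ✓; Tm = 2·14 + 4·8 = 60°C, outside 61–72°C ✗; longest run = 4 ✓; GC 8/22 = 36.4%, outside 45.5–61.8% ✗ — fails.
P3 (21 nt, A=7 T=5 G=2 C=7): 3' end ACT has 1 G/C ✓; Tm = 2·12 + 4·9 = 60°C, outside 61–72°C ✗; longest run = 2 ✓; GC 9/21 = 42.9%, outside 45.5–61.8% ✗ — fails.
P4 (26 nt, A=7 T=5 G=7 C=7): 3' end CCC has 3 G/C ✓; Tm = 2·12 + 4·14 = 80°C, outside 61–72°C ✗; longest run = 3 ✓; GC 14/26 = 53.8% ✓ — fails.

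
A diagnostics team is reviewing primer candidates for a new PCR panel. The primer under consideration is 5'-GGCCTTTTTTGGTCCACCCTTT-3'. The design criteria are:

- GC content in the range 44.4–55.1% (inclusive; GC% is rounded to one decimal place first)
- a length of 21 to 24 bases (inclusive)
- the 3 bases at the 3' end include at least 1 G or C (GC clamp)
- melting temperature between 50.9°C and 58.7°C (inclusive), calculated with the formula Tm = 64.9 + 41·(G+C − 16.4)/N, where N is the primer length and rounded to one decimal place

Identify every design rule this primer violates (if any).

Base counts: A=1, T=10, G=4, C=7 (length 22).
GC content: GC 11/22 = 50.0% ✓
length: length 22 ✓
GC clamp: 3' end TTT has 0 G/C, need ≥1 ✗
Tm: Tm = 64.9 + 41·(11 − 16.4)/22 = 54.8°C ✓

Fails: GC clamp.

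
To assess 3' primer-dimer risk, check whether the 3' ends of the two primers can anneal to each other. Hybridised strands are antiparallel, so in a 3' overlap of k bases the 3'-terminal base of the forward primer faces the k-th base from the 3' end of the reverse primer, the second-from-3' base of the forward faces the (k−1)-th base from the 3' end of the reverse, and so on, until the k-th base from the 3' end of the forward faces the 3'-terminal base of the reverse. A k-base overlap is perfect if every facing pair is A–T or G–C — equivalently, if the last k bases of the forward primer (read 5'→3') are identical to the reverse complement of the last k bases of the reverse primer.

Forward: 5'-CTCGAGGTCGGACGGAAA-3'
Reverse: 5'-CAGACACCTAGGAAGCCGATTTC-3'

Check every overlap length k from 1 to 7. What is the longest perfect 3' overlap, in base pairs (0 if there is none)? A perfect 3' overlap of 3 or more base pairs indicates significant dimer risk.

Longest perfect overlap: 4 complementary base pairs; significant dimer risk (threshold 3).

Last 7 bases (5'→3') — forward …ACGGAAA, reverse …CGATTTC.
Reverse complement of the reverse primer's last 7 bases: GAAATCG; its first k bases are the reverse complement of the reverse primer's last k bases, so a perfect k-base overlap needs the forward primer's last k bases to equal them.
Comparing (forward last k vs required): k=1: A vs G ✗; k=2: AA vs GA ✗; k=3: AAA vs GAA ✗; k=4: GAAA vs GAAA ✓; k=5: GGAAA vs GAAAT ✗; k=6: CGGAAA vs GAAATC ✗; k=7: ACGGAAA vs GAAATCG ✗.
Only k = 4 is perfect, so the longest perfect 3' overlap is 4.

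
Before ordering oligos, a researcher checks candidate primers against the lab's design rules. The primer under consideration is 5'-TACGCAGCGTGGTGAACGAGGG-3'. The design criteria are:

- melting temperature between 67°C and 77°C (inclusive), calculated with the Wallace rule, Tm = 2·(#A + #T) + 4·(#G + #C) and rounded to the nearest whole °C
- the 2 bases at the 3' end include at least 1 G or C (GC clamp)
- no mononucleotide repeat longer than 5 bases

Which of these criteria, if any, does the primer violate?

Base counts: A=5, T=3, G=10, C=4 (length 22).
Tm: Tm = 2·8 + 4·14 = 72°C ✓
GC clamp: 3' end GG has 2 G/C ✓
homopolymer run: longest run = 3 ✓

Meets all criteria.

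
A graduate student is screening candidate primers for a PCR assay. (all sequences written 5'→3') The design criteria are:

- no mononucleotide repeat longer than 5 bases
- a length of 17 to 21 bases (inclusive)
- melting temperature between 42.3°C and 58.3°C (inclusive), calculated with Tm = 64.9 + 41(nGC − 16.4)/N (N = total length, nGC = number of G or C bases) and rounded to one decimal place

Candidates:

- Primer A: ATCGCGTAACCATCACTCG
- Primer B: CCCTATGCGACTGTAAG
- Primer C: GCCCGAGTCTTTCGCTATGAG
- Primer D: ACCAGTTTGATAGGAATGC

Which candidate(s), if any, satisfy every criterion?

Primer A (19 nt, A=5 T=4 G=3 C=7): longest run = 2 ✓; length 19 ✓; Tm = 64.9 + 41·(10 − 16.4)/19 = 51.1°C ✓ — passes.
Primer B (17 nt, A=4 T=4 G=4 C=5): longest run = 3 ✓; length 17 ✓; Tm = 64.9 + 41·(9 − 16.4)/17 = 47.1°C ✓ — passes.
Primer C (21 nt, A=3 T=6 G=6 C=6): longest run = 3 ✓; length 21 ✓; Tm = 64.9 + 41·(12 − 16.4)/21 = 56.3°C ✓ — passes.
Primer D (19 nt, A=6 T=5 G=5 C=3): longest run = 3 ✓; length 19 ✓; Tm = 64.9 + 41·(8 − 16.4)/19 = 46.8°C ✓ — passes.

Primer A, Primer B, Primer C and Primer D.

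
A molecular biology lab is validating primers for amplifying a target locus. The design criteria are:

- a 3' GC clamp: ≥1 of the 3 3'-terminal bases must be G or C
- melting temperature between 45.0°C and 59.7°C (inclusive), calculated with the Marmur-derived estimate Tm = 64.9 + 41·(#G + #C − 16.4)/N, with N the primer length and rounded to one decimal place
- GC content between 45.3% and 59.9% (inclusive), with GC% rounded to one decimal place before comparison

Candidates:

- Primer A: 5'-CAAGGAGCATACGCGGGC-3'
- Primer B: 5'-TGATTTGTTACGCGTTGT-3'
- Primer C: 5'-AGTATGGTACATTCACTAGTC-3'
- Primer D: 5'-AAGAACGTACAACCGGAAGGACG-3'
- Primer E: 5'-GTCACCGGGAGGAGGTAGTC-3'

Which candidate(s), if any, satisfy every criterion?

Primer A (18 nt, A=5 T=1 G=7 C=5): 3' end GGC has 3 G/C ✓; Tm = 64.9 + 41·(12 − 16.4)/18 = 54.9°C ✓; GC 12/18 = 66.7%, outside 45.3–59.9% ✗ — fails.
Primer B (18 nt, A=2 T=9 G=5 C=2): 3' end TGT has 1 G/C ✓; Tm = 64.9 + 41·(7 − 16.4)/18 = 43.5°C, outside 45.0–59.7°C ✗; GC 7/18 = 38.9%, outside 45.3–59.9% ✗ — fails.
Primer C (21 nt, A=6 T=7 G=4 C=4): 3' end GTC has 2 G/C ✓; Tm = 64.9 + 41·(8 − 16.4)/21 = 48.5°C ✓; GC 8/21 = 38.1%, outside 45.3–59.9% ✗ — fails.
Primer D (23 nt, A=10 T=1 G=7 C=5): 3' end ACG has 2 G/C ✓; Tm = 64.9 + 41·(12 − 16.4)/23 = 57.1°C ✓; GC 12/23 = 52.2% ✓ — passes.
Primer E (20 nt, A=4 T=3 G=9 C=4): 3' end GTC has 2 G/C ✓; Tm = 64.9 + 41·(13 − 16.4)/20 = 57.9°C ✓; GC 13/20 = 65.0%, outside 45.3–59.9% ✗ — fails.

Primer D only.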